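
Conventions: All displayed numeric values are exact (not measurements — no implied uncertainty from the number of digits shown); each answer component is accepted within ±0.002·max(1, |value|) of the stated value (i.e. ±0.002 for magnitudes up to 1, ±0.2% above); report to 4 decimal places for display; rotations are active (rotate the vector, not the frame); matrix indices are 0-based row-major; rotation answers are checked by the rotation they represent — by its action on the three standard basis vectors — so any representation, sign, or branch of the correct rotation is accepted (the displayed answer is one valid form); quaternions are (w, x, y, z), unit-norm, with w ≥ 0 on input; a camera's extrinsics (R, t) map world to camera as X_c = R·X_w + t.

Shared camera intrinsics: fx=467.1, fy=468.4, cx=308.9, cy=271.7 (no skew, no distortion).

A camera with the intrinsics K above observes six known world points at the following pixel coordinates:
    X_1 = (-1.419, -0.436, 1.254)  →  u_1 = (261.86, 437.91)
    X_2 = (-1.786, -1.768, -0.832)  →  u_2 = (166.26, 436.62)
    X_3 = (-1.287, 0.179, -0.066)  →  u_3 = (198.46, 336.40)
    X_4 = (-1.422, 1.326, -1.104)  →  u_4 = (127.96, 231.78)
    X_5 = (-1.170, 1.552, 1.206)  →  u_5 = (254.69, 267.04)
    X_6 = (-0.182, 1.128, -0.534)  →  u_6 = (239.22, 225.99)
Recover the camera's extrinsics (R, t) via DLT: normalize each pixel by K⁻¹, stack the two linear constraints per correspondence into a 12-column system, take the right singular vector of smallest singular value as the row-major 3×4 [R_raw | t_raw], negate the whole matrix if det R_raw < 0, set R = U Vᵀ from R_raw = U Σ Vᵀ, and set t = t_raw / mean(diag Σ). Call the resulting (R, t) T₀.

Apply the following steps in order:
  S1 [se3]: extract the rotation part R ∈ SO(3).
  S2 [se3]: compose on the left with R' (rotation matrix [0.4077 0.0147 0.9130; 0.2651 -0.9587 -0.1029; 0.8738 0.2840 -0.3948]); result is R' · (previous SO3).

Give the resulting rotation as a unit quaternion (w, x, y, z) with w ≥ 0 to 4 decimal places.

rotation (quat) = (0.9515, -0.0141, -0.1661, 0.2586)

source (pnp_recover): camera pose = R=[0.7321 -0.0677 0.6778; -0.3767 -0.8693 0.3202; 0.5675 -0.4897 -0.6619], t=(-0.3501, 0.4802, 6.4804)
after S1 (rot_of_se3): [0.7321 -0.0677 0.6778; -0.3767 -0.8693 0.3202; 0.5675 -0.4897 -0.6619]
after S2 (compose_so3): [0.8111 -0.4875 -0.3233; 0.4968 0.8658 -0.0591; 0.3087 -0.1126 0.9445]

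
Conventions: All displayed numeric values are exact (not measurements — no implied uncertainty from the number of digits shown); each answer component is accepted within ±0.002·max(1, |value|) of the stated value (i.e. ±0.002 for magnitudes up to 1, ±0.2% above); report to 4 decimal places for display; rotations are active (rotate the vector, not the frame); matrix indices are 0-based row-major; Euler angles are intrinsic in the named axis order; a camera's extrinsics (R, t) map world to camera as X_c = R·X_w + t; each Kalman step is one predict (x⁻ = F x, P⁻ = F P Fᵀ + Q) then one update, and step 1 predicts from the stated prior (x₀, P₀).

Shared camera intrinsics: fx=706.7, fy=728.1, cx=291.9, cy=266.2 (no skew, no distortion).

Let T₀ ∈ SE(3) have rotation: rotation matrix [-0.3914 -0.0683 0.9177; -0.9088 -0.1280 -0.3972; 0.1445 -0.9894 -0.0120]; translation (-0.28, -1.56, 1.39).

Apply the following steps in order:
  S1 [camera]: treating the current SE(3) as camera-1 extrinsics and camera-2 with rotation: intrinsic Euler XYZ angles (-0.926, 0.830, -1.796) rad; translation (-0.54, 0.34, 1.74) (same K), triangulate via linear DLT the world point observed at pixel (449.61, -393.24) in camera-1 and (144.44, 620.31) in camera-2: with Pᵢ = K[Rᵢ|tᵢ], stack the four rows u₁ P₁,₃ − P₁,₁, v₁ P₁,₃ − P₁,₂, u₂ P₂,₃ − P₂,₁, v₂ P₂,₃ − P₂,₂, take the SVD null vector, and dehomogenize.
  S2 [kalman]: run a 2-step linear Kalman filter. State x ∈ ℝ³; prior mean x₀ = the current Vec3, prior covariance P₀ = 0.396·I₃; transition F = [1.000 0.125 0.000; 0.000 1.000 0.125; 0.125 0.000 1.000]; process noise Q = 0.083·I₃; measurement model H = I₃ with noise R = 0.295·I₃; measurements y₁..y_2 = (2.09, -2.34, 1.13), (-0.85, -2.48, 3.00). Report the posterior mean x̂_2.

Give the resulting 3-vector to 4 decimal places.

after S1 (triangulate): (1.2102, -1.8102, 1.4984)
after S2 (kf_track): (0.3457, -2.1892, 2.1587)

result = (0.3457, -2.1892, 2.1587)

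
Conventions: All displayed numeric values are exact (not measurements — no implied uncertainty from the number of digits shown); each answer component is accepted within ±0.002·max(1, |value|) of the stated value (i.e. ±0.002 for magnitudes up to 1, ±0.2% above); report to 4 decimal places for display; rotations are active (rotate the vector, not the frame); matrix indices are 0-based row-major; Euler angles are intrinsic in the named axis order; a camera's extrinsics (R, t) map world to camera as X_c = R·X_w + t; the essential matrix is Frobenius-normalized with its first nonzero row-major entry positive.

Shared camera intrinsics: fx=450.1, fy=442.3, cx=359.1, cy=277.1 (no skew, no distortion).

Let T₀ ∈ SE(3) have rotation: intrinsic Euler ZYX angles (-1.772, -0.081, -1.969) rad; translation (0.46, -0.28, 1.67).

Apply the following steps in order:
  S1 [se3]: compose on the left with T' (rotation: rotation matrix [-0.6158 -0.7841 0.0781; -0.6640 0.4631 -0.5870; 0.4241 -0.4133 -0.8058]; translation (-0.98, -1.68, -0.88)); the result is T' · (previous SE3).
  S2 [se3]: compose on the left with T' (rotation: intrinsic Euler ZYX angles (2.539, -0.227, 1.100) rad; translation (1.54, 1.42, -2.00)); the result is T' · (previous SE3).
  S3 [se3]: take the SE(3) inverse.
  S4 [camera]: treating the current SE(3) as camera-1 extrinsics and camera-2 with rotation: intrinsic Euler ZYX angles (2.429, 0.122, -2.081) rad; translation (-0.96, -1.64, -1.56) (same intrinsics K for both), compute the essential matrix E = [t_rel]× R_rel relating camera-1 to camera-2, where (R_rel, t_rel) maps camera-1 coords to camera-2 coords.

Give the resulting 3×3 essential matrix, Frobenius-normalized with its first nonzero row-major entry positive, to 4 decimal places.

matrix = [0.4357 0.3676 0.3284; -0.1816 -0.1404 -0.1211; 0.5114 -0.2309 -0.4300]

after S1 (compose_se3): R=[0.8947 0.1680 -0.4139; -0.3675 0.8036 -0.4682; 0.2540 0.5710 0.7806], t=(-0.9134, -3.0954, -1.9149)
after S2 (compose_se3): R=[-0.5348 0.1278 0.8353; 0.8450 0.0874 0.5276; -0.0055 0.9879 -0.1547], t=(1.4292, 1.1291, -5.7398)
after S3 (invert_se3): R=[-0.5348 0.8450 -0.0055; 0.1278 0.0874 0.9879; 0.8353 0.5276 -0.1547], t=(-0.2213, 5.3892, -2.6777)
after S4 (essential): [0.4357 0.3676 0.3284; -0.1816 -0.1404 -0.1211; 0.5114 -0.2309 -0.4300]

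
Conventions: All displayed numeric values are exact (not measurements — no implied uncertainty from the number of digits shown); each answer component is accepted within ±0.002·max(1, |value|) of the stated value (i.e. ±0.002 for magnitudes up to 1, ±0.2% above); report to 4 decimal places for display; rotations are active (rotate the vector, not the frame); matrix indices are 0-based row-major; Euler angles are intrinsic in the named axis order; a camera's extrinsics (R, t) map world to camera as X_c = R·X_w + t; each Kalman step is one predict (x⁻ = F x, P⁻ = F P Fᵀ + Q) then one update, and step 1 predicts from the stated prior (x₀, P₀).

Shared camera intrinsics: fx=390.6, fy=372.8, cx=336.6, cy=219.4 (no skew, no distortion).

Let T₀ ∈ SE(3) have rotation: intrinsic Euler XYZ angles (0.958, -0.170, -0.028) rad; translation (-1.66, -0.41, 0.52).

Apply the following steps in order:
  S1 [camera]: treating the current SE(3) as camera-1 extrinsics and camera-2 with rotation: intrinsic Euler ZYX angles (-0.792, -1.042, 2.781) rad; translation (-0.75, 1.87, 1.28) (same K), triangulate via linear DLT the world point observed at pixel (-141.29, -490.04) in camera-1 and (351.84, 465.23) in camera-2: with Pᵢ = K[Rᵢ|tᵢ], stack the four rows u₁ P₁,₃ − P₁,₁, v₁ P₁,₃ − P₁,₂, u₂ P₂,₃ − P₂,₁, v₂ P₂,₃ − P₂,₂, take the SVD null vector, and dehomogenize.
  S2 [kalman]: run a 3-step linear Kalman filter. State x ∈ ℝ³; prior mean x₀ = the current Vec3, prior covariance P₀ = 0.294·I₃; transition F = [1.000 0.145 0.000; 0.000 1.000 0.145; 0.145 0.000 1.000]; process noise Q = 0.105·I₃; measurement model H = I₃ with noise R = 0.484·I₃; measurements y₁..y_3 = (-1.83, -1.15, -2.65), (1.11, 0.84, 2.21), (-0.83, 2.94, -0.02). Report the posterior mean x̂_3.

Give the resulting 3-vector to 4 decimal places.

result = (-0.0637, 1.0723, 0.3367)

after S1 (triangulate): (1.0103, -0.3342, 0.5363)
after S2 (kf_track): (-0.0637, 1.0723, 0.3367)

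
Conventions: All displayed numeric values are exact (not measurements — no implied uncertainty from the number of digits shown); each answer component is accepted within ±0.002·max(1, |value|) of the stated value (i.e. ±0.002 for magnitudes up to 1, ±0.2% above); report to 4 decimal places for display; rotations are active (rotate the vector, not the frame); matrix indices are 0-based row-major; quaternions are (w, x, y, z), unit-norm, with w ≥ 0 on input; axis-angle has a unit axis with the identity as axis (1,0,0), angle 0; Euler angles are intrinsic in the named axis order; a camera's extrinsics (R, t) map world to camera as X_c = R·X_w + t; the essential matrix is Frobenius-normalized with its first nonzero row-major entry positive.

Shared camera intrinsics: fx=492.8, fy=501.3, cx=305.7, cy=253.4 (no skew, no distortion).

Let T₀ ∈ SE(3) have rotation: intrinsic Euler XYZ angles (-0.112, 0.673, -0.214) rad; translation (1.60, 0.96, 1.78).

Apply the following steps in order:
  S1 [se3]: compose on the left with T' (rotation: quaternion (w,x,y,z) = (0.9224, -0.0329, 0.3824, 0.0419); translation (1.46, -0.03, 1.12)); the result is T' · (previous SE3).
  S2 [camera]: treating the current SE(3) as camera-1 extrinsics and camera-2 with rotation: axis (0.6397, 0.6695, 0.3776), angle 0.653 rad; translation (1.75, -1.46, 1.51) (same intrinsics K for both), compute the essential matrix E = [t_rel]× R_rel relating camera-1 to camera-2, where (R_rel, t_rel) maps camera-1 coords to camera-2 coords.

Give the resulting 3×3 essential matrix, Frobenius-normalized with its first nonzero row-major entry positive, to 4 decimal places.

matrix = [0.2685 -0.4584 0.4080; 0.5597 -0.0489 -0.4292; 0.0996 -0.1558 0.1312]

after S1 (compose_se3): R=[0.1578 -0.1503 0.9760; -0.2916 0.9372 0.1915; -0.9434 -0.3148 0.1041], t=(3.7390, 1.1731, 1.2147)
after S2 (essential): [0.2685 -0.4584 0.4080; 0.5597 -0.0489 -0.4292; 0.0996 -0.1558 0.1312]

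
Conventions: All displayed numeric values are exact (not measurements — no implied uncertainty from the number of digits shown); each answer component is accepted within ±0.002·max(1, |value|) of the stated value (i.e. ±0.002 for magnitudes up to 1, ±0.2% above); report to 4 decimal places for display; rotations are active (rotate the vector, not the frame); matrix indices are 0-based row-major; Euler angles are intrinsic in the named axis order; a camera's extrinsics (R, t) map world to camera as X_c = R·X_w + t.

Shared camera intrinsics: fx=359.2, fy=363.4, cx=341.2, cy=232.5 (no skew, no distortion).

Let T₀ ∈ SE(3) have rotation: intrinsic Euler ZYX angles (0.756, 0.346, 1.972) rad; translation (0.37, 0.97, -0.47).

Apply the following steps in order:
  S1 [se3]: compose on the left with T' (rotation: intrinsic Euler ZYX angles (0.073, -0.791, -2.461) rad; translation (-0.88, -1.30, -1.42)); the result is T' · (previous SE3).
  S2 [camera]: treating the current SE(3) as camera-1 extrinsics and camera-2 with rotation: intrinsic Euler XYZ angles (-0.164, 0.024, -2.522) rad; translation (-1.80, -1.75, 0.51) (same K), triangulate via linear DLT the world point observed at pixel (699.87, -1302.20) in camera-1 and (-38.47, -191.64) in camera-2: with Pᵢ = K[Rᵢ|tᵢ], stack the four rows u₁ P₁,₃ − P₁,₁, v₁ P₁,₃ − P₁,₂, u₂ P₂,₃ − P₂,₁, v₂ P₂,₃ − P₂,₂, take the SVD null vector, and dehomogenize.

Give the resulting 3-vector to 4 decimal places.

after S1 (compose_se3): R=[0.6332 0.7496 -0.1929; -0.6706 0.6557 0.3469; 0.3865 -0.0903 0.9179], t=(-0.3702, -2.3152, -1.3292)
after S2 (triangulate): (1.1887, 0.5829, 1.5689)

result = (1.1887, 0.5829, 1.5689)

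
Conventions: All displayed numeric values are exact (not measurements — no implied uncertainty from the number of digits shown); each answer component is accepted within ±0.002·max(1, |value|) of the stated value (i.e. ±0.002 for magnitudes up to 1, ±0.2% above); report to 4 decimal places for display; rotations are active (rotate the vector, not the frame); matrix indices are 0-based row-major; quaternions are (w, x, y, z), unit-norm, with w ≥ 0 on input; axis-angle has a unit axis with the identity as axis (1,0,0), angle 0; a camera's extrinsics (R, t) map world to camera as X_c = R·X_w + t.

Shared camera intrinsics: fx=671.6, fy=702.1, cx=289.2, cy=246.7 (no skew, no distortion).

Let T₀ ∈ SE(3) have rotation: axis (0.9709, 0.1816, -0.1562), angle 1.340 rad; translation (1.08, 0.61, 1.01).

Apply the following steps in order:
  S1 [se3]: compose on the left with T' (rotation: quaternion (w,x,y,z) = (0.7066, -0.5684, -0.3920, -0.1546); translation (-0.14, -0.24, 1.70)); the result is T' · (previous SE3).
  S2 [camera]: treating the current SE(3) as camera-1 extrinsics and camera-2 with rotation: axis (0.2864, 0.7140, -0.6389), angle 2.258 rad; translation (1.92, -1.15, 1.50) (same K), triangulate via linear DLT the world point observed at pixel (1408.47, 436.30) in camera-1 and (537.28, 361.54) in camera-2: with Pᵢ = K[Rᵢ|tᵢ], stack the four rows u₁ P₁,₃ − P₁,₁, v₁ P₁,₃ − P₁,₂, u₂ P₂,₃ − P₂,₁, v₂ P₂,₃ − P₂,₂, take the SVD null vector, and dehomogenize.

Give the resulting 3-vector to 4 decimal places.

after S1 (compose_se3): R=[0.7167 0.0053 -0.6973; -0.0594 0.9968 -0.0534; 0.6948 0.0797 0.7148], t=(0.5795, 1.1258, 2.1190)
after S2 (triangulate): (0.7567, -0.8019, -1.6857)

result = (0.7567, -0.8019, -1.6857)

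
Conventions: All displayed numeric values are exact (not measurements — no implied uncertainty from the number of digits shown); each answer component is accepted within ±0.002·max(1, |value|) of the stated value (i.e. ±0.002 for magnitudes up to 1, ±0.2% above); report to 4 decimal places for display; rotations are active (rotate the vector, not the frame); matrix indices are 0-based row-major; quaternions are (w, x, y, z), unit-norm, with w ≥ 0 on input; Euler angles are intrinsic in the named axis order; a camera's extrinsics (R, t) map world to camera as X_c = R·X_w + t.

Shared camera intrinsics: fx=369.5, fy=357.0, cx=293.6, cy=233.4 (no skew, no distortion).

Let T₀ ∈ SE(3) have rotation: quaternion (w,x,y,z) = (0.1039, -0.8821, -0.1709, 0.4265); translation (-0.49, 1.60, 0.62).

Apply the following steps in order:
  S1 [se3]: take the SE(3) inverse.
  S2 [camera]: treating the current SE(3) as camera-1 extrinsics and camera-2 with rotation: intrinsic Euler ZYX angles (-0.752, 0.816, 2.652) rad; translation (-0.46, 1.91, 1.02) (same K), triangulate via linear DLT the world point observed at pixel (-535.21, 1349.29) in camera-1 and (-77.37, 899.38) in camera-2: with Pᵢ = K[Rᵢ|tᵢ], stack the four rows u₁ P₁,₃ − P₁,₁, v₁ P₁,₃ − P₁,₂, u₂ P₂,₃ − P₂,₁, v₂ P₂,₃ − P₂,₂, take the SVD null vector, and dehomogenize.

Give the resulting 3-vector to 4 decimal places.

result = (-1.1804, -0.2072, 0.6029)

after S1 (invert_se3): R=[0.5778 0.3901 -0.7169; 0.2129 -0.9200 -0.3291; -0.7879 0.0375 -0.6146], t=(0.1034, 1.7803, -0.0651)
after S2 (triangulate): (-1.1804, -0.2072, 0.6029)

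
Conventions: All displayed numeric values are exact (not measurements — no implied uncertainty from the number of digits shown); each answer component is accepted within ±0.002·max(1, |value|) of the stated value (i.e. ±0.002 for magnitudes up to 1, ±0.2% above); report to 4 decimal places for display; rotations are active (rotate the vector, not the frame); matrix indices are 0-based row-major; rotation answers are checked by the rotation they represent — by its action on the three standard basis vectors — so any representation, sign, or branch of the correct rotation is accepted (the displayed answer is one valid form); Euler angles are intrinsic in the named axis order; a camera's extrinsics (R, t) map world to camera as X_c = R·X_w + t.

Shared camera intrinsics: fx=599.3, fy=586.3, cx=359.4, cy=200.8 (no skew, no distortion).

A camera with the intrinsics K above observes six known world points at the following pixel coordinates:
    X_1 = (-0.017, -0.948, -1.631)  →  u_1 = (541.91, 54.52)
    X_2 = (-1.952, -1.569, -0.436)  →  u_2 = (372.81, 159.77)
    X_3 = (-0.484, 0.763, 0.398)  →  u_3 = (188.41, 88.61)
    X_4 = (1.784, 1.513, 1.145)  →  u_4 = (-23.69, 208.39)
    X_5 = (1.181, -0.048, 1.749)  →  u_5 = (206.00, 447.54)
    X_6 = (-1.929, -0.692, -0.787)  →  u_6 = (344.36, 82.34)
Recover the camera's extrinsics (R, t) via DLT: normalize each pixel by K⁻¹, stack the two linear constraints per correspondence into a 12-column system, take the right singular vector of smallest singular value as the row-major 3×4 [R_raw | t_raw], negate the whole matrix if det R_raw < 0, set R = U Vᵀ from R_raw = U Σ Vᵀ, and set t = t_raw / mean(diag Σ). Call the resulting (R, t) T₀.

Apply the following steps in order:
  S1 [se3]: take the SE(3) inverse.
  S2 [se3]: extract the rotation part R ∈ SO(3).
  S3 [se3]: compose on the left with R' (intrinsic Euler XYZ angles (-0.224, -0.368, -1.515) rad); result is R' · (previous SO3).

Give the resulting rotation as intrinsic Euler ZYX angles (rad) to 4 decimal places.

source (pnp_recover): camera pose = R=[0.4622 -0.6105 -0.6432; 0.2875 -0.5830 0.7599; -0.8389 -0.5361 -0.0940], t=(-0.1900, -0.4800, 4.0200)
after S1 (invert_se3): R=[0.4622 0.2875 -0.8389; -0.6105 -0.5830 -0.5361; -0.6432 0.7599 -0.0940], t=(3.5982, 1.7593, 0.6203)
after S2 (rot_of_se3): [0.4622 0.2875 -0.8389; -0.6105 -0.5830 -0.5361; -0.6432 0.7599 -0.0940]
after S3 (compose_so3): [-0.3133 -0.8016 -0.5093; -0.6631 -0.1993 0.7215; -0.6799 0.5637 -0.4690]

rotation (euler_zyx) = (-2.0122, 0.7476, 2.2648)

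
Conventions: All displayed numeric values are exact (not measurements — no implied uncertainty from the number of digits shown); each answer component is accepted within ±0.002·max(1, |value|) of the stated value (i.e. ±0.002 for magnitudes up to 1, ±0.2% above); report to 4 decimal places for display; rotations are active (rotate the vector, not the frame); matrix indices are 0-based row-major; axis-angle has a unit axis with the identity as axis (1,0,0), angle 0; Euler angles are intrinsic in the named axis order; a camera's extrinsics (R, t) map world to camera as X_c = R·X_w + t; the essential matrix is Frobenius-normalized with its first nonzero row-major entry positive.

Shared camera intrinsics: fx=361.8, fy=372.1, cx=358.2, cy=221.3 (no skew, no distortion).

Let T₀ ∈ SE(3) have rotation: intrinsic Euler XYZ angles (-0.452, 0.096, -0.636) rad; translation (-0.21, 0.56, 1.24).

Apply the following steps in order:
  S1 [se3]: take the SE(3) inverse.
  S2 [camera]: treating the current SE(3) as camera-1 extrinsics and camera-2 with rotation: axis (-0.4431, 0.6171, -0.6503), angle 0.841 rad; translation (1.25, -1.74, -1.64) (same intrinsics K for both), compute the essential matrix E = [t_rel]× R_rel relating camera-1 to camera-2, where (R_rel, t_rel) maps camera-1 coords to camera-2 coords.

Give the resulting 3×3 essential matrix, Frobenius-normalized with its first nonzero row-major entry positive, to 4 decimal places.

after S1 (invert_se3): R=[0.8008 -0.5680 0.1901; 0.5912 0.6988 -0.4026; 0.0959 0.4348 0.8954], t=(0.2506, 0.2320, -1.3337)
after S2 (essential): [0.2505 -0.2745 0.0210; 0.1909 -0.4005 0.4746; 0.3951 -0.2163 -0.4863]

matrix = [0.2505 -0.2745 0.0210; 0.1909 -0.4005 0.4746; 0.3951 -0.2163 -0.4863]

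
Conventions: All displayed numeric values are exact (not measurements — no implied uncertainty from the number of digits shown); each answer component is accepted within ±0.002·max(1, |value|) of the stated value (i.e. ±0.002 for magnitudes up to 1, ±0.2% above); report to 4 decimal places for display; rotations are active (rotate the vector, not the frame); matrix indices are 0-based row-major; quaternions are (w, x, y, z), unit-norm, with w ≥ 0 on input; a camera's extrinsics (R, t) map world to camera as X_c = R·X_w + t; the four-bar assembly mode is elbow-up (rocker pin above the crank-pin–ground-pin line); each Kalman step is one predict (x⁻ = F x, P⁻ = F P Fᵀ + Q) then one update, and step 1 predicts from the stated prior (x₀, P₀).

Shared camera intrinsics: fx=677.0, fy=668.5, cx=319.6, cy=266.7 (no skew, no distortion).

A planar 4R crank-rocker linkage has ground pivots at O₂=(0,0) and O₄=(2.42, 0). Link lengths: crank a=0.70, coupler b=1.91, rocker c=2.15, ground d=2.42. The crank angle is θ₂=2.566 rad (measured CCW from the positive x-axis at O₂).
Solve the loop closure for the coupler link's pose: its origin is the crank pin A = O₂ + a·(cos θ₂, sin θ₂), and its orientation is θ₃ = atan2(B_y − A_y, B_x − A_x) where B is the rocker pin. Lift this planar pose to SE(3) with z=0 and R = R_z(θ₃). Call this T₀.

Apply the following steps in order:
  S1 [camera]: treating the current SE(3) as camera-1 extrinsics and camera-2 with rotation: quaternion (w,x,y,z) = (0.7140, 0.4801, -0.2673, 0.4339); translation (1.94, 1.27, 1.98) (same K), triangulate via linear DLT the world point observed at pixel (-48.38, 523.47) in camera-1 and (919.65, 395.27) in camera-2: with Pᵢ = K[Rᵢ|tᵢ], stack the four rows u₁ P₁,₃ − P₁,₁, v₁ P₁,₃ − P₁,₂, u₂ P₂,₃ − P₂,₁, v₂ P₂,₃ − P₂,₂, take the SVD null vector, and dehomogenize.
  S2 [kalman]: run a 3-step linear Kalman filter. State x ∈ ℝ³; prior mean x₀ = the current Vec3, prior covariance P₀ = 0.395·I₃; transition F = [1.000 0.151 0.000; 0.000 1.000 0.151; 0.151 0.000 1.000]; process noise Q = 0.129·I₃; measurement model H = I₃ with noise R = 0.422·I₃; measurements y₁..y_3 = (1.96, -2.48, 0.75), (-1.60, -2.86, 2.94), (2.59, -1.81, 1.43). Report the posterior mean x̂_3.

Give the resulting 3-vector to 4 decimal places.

result = (0.7934, -1.6647, 1.6851)

source (fourbar_fk): coupler pose = R=[0.7923 -0.6101 0.0000; 0.6101 0.7923 0.0000; 0.0000 0.0000 1.0000], t=(-0.5872, 0.3810, 0.0000)
after S1 (triangulate): (0.0561, -0.0878, 0.9000)
after S2 (kf_track): (0.7934, -1.6647, 1.6851)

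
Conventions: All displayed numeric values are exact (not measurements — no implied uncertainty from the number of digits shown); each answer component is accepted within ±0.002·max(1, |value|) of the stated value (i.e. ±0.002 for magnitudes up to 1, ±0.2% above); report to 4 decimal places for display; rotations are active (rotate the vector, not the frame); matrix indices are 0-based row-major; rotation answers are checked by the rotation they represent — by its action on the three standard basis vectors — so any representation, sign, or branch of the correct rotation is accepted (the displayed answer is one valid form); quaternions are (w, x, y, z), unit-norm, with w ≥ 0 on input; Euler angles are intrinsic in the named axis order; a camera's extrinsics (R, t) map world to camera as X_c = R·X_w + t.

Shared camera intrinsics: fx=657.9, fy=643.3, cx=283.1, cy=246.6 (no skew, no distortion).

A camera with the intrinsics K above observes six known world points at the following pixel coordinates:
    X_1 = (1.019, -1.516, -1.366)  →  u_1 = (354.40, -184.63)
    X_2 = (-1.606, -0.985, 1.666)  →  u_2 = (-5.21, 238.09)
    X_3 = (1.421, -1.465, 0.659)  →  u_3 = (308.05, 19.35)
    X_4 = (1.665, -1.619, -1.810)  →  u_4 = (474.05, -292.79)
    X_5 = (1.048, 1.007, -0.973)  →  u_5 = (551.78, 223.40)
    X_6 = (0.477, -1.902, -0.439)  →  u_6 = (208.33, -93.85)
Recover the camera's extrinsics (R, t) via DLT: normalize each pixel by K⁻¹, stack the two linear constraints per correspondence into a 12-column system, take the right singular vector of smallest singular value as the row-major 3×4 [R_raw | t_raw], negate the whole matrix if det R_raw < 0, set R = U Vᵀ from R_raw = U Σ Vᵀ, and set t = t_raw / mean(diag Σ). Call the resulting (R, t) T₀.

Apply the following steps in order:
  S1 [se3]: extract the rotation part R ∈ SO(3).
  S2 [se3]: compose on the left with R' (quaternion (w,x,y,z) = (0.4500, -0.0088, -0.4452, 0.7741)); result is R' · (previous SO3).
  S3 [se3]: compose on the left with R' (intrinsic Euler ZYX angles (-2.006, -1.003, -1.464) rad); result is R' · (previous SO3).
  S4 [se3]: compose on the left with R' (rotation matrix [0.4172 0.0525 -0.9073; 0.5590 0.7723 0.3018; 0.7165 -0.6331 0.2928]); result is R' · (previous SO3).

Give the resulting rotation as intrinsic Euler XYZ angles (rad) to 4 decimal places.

rotation (euler_xyz) = (-1.6451, 0.1582, -0.7278)

source (pnp_recover): camera pose = R=[0.8395 0.4732 -0.2671; -0.4041 0.8723 0.2753; 0.3633 -0.1232 0.9235], t=(-0.1100, -0.3200, 4.3297)
after S1 (rot_of_se3): [0.8395 0.4732 -0.2671; -0.4041 0.8723 0.2753; 0.3633 -0.1232 0.9235]
after S2 (compose_so3): [-0.3715 -0.8313 -0.4134; 0.4242 0.2441 -0.8721; 0.8259 -0.4993 0.2620]
after S3 (compose_so3): [0.7512 -0.3433 0.5638; -0.4392 0.3775 0.8152; -0.4927 -0.8600 0.1328]
after S4 (compose_so3): [0.7373 0.6569 0.1575; -0.0679 -0.1599 0.9848; 0.6721 -0.7368 -0.0733]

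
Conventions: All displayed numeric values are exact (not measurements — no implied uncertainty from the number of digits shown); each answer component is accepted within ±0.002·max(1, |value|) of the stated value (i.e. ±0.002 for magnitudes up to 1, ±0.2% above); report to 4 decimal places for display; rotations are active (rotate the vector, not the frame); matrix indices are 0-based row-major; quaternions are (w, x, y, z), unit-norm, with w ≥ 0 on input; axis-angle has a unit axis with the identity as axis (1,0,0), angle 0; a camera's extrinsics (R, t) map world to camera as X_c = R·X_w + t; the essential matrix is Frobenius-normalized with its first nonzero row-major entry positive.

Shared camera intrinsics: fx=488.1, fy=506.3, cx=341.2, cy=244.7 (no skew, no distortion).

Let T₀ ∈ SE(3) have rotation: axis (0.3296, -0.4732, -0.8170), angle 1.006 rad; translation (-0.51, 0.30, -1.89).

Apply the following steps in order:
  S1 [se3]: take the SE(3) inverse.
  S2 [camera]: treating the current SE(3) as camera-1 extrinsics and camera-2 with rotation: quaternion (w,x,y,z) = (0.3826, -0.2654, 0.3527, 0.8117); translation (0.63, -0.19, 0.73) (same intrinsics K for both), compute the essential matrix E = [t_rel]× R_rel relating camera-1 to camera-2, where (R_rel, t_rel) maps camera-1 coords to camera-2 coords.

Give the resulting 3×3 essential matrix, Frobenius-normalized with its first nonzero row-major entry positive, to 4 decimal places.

after S1 (invert_se3): R=[0.5857 -0.7626 0.2746; 0.6176 0.6393 0.4581; -0.5249 -0.0987 0.8454], t=(1.0464, 0.9890, 1.3598)
after S2 (essential): [0.3220 -0.0574 -0.5453; 0.1657 -0.0389 -0.2588; 0.4055 -0.4956 0.2996]

matrix = [0.3220 -0.0574 -0.5453; 0.1657 -0.0389 -0.2588; 0.4055 -0.4956 0.2996]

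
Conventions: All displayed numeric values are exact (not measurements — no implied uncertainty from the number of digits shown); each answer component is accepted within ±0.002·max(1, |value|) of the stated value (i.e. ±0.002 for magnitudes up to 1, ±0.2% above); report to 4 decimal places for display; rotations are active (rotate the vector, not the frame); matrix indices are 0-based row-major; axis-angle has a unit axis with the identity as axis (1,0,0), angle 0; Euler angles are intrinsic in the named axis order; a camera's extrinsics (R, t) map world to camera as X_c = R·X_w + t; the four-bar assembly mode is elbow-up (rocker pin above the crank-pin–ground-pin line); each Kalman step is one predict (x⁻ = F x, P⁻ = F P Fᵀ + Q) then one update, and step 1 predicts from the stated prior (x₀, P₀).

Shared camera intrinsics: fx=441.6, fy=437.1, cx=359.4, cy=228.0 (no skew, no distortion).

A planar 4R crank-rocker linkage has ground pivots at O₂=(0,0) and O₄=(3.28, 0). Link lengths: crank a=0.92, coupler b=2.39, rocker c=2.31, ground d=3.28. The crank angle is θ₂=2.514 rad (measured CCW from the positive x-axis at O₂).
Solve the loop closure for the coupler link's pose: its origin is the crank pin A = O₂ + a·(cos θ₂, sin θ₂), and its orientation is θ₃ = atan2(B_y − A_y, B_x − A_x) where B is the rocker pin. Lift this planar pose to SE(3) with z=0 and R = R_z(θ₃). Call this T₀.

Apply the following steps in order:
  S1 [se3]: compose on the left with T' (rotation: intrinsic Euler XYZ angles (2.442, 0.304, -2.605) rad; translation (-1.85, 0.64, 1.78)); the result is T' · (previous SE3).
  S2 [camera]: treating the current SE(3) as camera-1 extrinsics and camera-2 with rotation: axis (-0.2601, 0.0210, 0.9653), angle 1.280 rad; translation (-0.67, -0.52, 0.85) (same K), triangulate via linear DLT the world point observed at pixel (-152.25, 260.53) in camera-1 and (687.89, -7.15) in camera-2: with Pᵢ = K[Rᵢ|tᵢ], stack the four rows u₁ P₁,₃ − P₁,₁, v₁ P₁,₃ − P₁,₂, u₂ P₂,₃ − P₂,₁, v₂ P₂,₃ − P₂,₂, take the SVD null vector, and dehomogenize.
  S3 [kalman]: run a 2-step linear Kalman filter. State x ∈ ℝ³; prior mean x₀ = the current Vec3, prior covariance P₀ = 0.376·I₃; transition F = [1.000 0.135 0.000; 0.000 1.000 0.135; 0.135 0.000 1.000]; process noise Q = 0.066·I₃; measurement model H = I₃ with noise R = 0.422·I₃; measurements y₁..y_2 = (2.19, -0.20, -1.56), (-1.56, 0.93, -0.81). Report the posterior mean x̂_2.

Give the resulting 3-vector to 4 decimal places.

result = (0.0732, -0.2668, -0.6669)

source (fourbar_fk): coupler pose = R=[0.9270 -0.3750 0.0000; 0.3750 0.9270 0.0000; 0.0000 0.0000 1.0000], t=(-0.7447, 0.5402, 0.0000)
after S1 (compose_se3): R=[-0.5773 0.7597 0.2993; 0.4925 0.6164 -0.6144; -0.6512 -0.2072 -0.7300], t=(-0.9758, 0.8806, 1.9360)
after S2 (triangulate): (0.3725, -1.4862, -0.0018)
after S3 (kf_track): (0.0732, -0.2668, -0.6669)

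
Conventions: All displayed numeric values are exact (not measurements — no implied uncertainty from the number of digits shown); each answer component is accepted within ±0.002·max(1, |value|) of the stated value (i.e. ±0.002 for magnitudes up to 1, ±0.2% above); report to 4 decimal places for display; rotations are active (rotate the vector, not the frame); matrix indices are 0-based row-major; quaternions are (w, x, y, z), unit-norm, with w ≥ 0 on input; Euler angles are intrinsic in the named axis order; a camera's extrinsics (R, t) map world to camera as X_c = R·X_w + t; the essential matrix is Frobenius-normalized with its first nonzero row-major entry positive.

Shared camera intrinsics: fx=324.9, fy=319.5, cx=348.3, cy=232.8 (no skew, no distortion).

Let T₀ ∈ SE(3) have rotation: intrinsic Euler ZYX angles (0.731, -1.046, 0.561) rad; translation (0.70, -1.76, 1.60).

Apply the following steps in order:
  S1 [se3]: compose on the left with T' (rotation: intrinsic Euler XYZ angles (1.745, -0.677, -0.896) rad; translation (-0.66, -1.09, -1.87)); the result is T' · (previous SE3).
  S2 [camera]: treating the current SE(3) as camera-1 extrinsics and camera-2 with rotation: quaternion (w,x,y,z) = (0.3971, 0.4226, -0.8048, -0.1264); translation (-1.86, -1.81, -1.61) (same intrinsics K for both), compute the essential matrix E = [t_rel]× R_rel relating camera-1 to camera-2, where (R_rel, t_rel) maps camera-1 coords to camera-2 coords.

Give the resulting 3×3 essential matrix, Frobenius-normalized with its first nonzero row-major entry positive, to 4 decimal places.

matrix = [0.1970 -0.5510 0.3912; 0.0088 0.0577 -0.0444; -0.6759 -0.1191 0.1676]

after S1 (compose_se3): R=[-0.1569 -0.4126 -0.8973; -0.9550 -0.1681 0.2443; -0.2516 0.8953 -0.3677], t=(-2.3926, -1.4549, -3.6056)
after S2 (essential): [0.1970 -0.5510 0.3912; 0.0088 0.0577 -0.0444; -0.6759 -0.1191 0.1676]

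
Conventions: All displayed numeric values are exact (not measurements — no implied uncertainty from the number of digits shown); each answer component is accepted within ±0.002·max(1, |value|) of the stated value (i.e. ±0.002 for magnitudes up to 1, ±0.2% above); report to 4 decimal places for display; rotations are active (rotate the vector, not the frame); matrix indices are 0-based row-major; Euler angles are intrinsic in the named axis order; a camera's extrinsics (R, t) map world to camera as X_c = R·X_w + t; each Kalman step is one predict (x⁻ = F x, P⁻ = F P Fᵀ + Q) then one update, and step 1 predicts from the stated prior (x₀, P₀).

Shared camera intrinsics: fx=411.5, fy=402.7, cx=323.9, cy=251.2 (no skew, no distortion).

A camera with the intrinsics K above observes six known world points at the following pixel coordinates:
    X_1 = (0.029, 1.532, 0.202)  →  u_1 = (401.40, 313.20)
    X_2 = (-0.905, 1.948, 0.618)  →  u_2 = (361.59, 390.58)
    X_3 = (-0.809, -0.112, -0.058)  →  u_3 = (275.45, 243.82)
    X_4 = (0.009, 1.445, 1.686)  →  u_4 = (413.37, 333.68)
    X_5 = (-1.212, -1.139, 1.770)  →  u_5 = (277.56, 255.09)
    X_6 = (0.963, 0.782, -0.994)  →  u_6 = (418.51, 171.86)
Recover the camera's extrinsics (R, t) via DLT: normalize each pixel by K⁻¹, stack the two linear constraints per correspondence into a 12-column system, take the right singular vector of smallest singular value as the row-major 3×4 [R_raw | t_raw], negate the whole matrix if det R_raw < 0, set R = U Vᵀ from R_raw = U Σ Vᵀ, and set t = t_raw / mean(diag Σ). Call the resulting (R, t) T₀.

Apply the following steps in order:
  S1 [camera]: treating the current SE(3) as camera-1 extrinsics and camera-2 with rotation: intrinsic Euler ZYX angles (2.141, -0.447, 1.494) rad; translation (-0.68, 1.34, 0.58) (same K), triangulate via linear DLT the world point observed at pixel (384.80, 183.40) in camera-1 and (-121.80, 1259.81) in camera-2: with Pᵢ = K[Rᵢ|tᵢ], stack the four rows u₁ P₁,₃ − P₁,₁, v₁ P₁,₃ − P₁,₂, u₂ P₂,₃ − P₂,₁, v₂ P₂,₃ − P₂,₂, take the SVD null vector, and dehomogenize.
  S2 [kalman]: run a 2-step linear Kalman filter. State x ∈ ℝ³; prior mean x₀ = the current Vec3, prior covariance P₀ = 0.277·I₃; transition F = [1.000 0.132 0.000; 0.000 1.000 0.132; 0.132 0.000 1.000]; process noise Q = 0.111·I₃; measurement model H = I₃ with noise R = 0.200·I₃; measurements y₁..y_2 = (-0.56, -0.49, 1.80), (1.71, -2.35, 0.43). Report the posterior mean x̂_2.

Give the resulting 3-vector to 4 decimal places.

source (pnp_recover): camera pose = R=[0.8245 0.4622 0.3266; -0.5624 0.7332 0.3823; -0.0627 -0.4989 0.8644], t=(0.0999, -0.4499, 5.3601)
after S1 (triangulate): (0.8561, -0.1190, 0.2184)
after S2 (kf_track): (0.8278, -1.3549, 0.7950)

result = (0.8278, -1.3549, 0.7950)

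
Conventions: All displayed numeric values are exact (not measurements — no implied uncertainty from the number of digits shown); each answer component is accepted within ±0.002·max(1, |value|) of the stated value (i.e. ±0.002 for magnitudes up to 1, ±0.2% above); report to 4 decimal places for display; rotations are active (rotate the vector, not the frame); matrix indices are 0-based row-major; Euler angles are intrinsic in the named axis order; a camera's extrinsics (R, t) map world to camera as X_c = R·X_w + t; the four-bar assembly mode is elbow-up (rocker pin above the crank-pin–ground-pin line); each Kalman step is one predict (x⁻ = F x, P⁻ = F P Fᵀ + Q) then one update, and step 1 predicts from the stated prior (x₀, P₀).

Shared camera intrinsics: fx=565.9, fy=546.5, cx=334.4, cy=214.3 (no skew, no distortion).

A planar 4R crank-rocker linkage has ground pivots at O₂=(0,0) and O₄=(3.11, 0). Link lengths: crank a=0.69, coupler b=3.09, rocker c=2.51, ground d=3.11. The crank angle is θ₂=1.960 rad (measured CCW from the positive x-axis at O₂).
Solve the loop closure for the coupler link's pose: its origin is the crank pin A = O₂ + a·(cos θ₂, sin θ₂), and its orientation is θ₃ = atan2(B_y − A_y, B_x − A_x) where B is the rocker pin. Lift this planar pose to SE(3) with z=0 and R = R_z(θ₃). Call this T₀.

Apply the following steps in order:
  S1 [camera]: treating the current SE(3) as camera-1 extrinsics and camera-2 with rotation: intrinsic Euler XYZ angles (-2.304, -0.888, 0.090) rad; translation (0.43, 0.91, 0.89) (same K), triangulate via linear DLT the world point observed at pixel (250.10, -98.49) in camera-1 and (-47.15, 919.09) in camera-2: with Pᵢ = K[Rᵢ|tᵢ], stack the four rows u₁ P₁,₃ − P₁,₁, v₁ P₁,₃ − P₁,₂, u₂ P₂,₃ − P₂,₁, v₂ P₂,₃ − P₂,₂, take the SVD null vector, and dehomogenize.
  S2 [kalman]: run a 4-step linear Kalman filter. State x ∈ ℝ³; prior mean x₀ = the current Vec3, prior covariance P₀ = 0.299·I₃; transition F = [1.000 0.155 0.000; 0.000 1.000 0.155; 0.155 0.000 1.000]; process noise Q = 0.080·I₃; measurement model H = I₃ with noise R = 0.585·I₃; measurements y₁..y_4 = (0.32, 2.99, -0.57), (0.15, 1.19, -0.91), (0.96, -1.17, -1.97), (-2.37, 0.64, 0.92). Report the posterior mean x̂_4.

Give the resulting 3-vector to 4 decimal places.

source (fourbar_fk): coupler pose = R=[0.8274 -0.5617 0.0000; 0.5617 0.8274 0.0000; 0.0000 0.0000 1.0000], t=(-0.2618, 0.6384, 0.0000)
after S1 (triangulate): (-0.7673, -1.2235, 1.4062)
after S2 (kf_track): (-0.5849, 0.1837, -0.1939)

result = (-0.5849, 0.1837, -0.1939)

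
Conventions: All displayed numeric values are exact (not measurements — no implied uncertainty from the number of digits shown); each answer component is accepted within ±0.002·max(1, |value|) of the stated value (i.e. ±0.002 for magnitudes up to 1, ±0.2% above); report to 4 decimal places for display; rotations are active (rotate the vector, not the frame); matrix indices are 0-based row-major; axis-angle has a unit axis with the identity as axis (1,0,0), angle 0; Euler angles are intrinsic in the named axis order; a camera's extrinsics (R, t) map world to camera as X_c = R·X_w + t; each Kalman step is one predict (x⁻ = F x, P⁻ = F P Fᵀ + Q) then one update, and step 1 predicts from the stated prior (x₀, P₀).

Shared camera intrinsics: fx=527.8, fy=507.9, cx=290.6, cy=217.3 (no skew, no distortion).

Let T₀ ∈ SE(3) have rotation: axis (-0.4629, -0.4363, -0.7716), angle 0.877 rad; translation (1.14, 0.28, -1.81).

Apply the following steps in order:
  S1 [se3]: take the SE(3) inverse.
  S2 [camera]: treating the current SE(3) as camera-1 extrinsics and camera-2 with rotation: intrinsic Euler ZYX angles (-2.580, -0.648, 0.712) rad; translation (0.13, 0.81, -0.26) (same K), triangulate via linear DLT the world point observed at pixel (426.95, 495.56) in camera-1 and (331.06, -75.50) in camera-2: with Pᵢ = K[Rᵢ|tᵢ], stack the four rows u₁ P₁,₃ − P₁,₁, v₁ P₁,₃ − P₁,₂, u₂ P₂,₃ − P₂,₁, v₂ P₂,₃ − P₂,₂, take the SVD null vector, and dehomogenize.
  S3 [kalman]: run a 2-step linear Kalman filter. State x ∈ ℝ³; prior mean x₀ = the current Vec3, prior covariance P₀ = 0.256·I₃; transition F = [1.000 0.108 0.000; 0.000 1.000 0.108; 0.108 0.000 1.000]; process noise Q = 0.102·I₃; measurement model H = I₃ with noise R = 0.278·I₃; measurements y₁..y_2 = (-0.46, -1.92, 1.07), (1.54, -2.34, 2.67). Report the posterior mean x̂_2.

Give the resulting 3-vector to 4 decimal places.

after S1 (invert_se3): R=[0.7167 -0.5204 0.4642; 0.6660 0.7081 -0.2345; -0.2067 0.4773 0.8541], t=(0.1689, -1.3820, 1.6479)
after S2 (triangulate): (1.7631, 1.6060, -0.2757)
after S3 (kf_track): (1.0056, -1.2534, 1.5379)

result = (1.0056, -1.2534, 1.5379)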